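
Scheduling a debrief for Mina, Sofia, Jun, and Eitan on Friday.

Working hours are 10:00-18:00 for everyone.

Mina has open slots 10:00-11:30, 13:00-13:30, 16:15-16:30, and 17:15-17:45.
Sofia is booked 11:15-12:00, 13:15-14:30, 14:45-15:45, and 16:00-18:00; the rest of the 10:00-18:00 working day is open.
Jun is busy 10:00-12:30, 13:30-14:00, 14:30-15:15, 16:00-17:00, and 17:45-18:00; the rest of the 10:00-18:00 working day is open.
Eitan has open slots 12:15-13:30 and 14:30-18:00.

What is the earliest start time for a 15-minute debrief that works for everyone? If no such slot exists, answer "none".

Sofia free within 10:00–18:00: 10:00–11:15, 12:00–13:15, 14:30–14:45, 15:45–16:00.
Jun free within 10:00–18:00: 12:30–13:30, 14:00–14:30, 15:15–16:00, 17:00–17:45.
Mina ∩ Sofia: 10:00–11:15, 13:00–13:15.
Mina ∩ Sofia ∩ Jun: 13:00–13:15.
Mina ∩ Sofia ∩ Jun ∩ Eitan: 13:00–13:15.
Windows ≥ 15 min: 13:00–13:15.
Earliest such window starts at 13:00.

13:00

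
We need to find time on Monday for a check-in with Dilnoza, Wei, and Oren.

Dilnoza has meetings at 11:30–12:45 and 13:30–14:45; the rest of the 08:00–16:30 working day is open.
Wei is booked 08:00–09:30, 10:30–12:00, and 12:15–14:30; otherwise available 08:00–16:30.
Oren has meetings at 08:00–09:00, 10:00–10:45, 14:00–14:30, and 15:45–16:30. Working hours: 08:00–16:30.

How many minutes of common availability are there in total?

90 minutes

Dilnoza free within 08:00–16:30: 08:00–11:30, 12:45–13:30, 14:45–16:30.
Wei free within 08:00–16:30: 09:30–10:30, 12:00–12:15, 14:30–16:30.
Oren free within 08:00–16:30: 09:00–10:00, 10:45–14:00, 14:30–15:45.
Dilnoza ∩ Wei: 09:30–10:30, 14:45–16:30.
Dilnoza ∩ Wei ∩ Oren: 09:30–10:00, 14:45–15:45.
Total common minutes: 30 + 60 = 90.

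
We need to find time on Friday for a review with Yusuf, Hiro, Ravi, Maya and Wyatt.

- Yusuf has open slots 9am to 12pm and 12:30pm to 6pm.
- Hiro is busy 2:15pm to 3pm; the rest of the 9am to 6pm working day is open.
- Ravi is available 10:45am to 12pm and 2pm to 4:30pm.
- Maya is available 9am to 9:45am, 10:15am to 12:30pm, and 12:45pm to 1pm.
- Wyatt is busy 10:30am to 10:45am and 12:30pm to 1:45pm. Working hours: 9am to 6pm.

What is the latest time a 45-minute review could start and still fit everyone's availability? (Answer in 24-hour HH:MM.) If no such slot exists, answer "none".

Hiro free within 09:00–18:00: 09:00–14:15, 15:00–18:00.
Wyatt free within 09:00–18:00: 09:00–10:30, 10:45–12:30, 13:45–18:00.
Yusuf ∩ Hiro: 09:00–12:00, 12:30–14:15, 15:00–18:00.
Yusuf ∩ Hiro ∩ Ravi: 10:45–12:00, 14:00–14:15, 15:00–16:30.
Yusuf ∩ Hiro ∩ Ravi ∩ Maya: 10:45–12:00.
Yusuf ∩ Hiro ∩ Ravi ∩ Maya ∩ Wyatt: 10:45–12:00.
Windows ≥ 45 min: 10:45–12:00.
Latest start in the last window 10:45–12:00 is 12:00 − 45 min = 11:15.

11:15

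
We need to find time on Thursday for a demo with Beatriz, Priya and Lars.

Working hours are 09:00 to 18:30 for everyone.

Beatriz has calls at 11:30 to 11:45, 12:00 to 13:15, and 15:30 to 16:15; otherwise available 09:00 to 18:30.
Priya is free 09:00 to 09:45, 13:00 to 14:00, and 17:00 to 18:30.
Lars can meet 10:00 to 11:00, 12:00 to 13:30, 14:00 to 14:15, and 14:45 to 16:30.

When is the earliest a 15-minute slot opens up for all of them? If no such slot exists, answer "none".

Beatriz free within 09:00–18:30: 09:00–11:30, 11:45–12:00, 13:15–15:30, 16:15–18:30.
Beatriz ∩ Priya: 09:00–09:45, 13:15–14:00, 17:00–18:30.
Beatriz ∩ Priya ∩ Lars: 13:15–13:30.
Windows ≥ 15 min: 13:15–13:30.
Earliest such window starts at 13:15.

13:15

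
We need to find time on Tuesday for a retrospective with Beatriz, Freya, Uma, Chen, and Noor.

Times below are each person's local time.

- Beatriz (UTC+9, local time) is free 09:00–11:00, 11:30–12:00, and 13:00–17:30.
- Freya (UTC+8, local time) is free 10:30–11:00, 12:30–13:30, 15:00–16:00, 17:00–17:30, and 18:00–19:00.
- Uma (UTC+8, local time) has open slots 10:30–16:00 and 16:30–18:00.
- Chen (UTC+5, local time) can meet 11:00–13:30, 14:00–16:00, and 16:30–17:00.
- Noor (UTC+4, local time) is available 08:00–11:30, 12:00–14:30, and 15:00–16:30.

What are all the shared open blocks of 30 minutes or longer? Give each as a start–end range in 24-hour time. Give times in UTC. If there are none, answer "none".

07:00–07:30

Beatriz → UTC: 00:00–02:00, 02:30–03:00, 04:00–08:30.
Freya → UTC: 02:30–03:00, 04:30–05:30, 07:00–08:00, 09:00–09:30, 10:00–11:00.
Uma → UTC: 02:30–08:00, 08:30–10:00.
Chen → UTC: 06:00–08:30, 09:00–11:00, 11:30–12:00.
Noor → UTC: 04:00–07:30, 08:00–10:30, 11:00–12:30.
Beatriz ∩ Freya: 02:30–03:00, 04:30–05:30, 07:00–08:00.
Beatriz ∩ Freya ∩ Uma: 02:30–03:00, 04:30–05:30, 07:00–08:00.
Beatriz ∩ Freya ∩ Uma ∩ Chen: 07:00–08:00.
Beatriz ∩ Freya ∩ Uma ∩ Chen ∩ Noor: 07:00–07:30.
Windows ≥ 30 min: 07:00–07:30.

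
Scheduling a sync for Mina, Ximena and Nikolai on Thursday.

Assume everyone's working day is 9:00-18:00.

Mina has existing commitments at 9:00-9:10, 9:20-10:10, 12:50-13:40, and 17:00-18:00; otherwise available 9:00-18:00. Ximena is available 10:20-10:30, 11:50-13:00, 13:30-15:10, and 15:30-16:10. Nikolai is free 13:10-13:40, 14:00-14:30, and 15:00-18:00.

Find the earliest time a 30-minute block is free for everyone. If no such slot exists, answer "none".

14:00

Mina free within 09:00–18:00: 09:10–09:20, 10:10–12:50, 13:40–17:00.
Mina ∩ Ximena: 10:20–10:30, 11:50–12:50, 13:40–15:10, 15:30–16:10.
Mina ∩ Ximena ∩ Nikolai: 14:00–14:30, 15:00–15:10, 15:30–16:10.
Windows ≥ 30 min: 14:00–14:30, 15:30–16:10.
Earliest such window starts at 14:00.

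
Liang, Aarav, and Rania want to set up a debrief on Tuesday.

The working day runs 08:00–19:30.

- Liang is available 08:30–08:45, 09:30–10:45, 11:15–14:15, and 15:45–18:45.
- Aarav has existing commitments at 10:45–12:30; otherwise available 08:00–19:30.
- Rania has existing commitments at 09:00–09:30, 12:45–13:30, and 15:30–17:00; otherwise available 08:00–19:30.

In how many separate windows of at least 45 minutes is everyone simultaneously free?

3

Aarav free within 08:00–19:30: 08:00–10:45, 12:30–19:30.
Rania free within 08:00–19:30: 08:00–09:00, 09:30–12:45, 13:30–15:30, 17:00–19:30.
Liang ∩ Aarav: 08:30–08:45, 09:30–10:45, 12:30–14:15, 15:45–18:45.
Liang ∩ Aarav ∩ Rania: 08:30–08:45, 09:30–10:45, 12:30–12:45, 13:30–14:15, 17:00–18:45.
Windows ≥ 45 min: 09:30–10:45, 13:30–14:15, 17:00–18:45.
That's 3 windows.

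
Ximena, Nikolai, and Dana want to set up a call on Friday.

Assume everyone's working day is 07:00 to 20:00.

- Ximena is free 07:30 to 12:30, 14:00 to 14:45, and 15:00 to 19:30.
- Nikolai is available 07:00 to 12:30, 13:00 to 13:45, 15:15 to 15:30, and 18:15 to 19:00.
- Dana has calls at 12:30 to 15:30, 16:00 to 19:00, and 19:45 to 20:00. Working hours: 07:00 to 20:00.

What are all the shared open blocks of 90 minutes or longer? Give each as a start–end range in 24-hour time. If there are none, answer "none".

Dana free within 07:00–20:00: 07:00–12:30, 15:30–16:00, 19:00–19:45.
Ximena ∩ Nikolai: 07:30–12:30, 15:15–15:30, 18:15–19:00.
Ximena ∩ Nikolai ∩ Dana: 07:30–12:30.
Windows ≥ 90 min: 07:30–12:30.

07:30–12:30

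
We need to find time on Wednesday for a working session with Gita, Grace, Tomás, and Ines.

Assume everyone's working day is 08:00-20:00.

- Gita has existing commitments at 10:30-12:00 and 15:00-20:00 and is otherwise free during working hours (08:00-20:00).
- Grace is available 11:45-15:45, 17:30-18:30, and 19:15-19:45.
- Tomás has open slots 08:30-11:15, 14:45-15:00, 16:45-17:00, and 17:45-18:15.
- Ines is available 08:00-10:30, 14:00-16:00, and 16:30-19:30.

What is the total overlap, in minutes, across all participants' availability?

15 minutes

Gita free within 08:00–20:00: 08:00–10:30, 12:00–15:00.
Gita ∩ Grace: 12:00–15:00.
Gita ∩ Grace ∩ Tomás: 14:45–15:00.
Gita ∩ Grace ∩ Tomás ∩ Ines: 14:45–15:00.
Total common minutes: 15.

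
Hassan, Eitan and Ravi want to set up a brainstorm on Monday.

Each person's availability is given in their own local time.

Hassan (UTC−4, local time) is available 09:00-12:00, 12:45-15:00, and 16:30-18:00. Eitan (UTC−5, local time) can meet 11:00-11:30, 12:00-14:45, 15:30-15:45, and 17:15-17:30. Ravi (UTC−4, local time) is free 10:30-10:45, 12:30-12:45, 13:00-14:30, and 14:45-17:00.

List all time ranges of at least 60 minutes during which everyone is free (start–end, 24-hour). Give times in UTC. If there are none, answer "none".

17:00–18:30

Hassan → UTC: 13:00–16:00, 16:45–19:00, 20:30–22:00.
Eitan → UTC: 16:00–16:30, 17:00–19:45, 20:30–20:45, 22:15–22:30.
Ravi → UTC: 14:30–14:45, 16:30–16:45, 17:00–18:30, 18:45–21:00.
Hassan ∩ Eitan: 17:00–19:00, 20:30–20:45.
Hassan ∩ Eitan ∩ Ravi: 17:00–18:30, 18:45–19:00, 20:30–20:45.
Windows ≥ 60 min: 17:00–18:30.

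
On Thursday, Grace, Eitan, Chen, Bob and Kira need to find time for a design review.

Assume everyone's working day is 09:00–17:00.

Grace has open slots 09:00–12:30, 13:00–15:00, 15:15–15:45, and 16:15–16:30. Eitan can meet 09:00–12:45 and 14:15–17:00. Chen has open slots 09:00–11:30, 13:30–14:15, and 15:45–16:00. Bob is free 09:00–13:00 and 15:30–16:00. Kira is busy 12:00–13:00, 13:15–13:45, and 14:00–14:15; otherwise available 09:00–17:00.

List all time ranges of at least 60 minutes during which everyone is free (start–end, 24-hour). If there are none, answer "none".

09:00–11:30

Kira free within 09:00–17:00: 09:00–12:00, 13:00–13:15, 13:45–14:00, 14:15–17:00.
Grace ∩ Eitan: 09:00–12:30, 14:15–15:00, 15:15–15:45, 16:15–16:30.
Grace ∩ Eitan ∩ Chen: 09:00–11:30.
Grace ∩ Eitan ∩ Chen ∩ Bob: 09:00–11:30.
Grace ∩ Eitan ∩ Chen ∩ Bob ∩ Kira: 09:00–11:30.
Windows ≥ 60 min: 09:00–11:30.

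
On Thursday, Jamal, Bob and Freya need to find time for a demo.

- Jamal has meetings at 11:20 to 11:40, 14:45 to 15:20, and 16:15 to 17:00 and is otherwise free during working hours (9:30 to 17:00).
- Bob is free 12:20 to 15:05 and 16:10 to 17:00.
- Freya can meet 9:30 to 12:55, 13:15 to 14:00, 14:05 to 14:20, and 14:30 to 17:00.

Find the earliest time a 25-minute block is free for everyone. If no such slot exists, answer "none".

12:20

Jamal free within 09:30–17:00: 09:30–11:20, 11:40–14:45, 15:20–16:15.
Jamal ∩ Bob: 12:20–14:45, 16:10–16:15.
Jamal ∩ Bob ∩ Freya: 12:20–12:55, 13:15–14:00, 14:05–14:20, 14:30–14:45, 16:10–16:15.
Windows ≥ 25 min: 12:20–12:55, 13:15–14:00.
Earliest such window starts at 12:20.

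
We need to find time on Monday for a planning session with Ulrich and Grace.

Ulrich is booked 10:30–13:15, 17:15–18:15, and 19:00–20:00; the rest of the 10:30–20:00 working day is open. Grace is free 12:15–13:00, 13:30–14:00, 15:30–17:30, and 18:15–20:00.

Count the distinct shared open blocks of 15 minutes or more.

Ulrich free within 10:30–20:00: 13:15–17:15, 18:15–19:00.
Ulrich ∩ Grace: 13:30–14:00, 15:30–17:15, 18:15–19:00.
Windows ≥ 15 min: 13:30–14:00, 15:30–17:15, 18:15–19:00.
That's 3 windows.

3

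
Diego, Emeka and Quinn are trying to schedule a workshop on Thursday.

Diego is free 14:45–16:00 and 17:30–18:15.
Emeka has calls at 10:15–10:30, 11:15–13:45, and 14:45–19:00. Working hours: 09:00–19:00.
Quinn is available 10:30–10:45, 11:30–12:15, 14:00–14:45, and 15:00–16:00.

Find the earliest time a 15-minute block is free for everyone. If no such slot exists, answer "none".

Emeka free within 09:00–19:00: 09:00–10:15, 10:30–11:15, 13:45–14:45.
Diego ∩ Emeka: (none).
Diego ∩ Emeka ∩ Quinn: (none).
Windows ≥ 15 min: (none).

none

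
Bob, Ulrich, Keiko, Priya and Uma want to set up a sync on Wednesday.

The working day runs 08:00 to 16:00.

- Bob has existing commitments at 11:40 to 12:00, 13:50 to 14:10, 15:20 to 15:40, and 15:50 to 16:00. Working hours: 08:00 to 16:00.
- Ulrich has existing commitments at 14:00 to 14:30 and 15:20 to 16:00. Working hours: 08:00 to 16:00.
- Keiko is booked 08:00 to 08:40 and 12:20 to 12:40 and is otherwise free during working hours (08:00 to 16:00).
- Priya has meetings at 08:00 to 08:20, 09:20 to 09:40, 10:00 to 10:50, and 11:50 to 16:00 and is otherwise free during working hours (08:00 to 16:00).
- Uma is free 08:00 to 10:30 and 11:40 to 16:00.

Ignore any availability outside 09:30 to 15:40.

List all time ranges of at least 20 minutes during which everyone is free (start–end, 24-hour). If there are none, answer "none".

Bob free within 08:00–16:00: 08:00–11:40, 12:00–13:50, 14:10–15:20, 15:40–15:50.
Ulrich free within 08:00–16:00: 08:00–14:00, 14:30–15:20.
Keiko free within 08:00–16:00: 08:40–12:20, 12:40–16:00.
Priya free within 08:00–16:00: 08:20–09:20, 09:40–10:00, 10:50–11:50.
Bob ∩ Ulrich: 08:00–11:40, 12:00–13:50, 14:30–15:20.
Bob ∩ Ulrich ∩ Keiko: 08:40–11:40, 12:00–12:20, 12:40–13:50, 14:30–15:20.
Bob ∩ Ulrich ∩ Keiko ∩ Priya: 08:40–09:20, 09:40–10:00, 10:50–11:40.
Bob ∩ Ulrich ∩ Keiko ∩ Priya ∩ Uma: 08:40–09:20, 09:40–10:00.
Restricted to 09:30–15:40: 09:40–10:00.
Windows ≥ 20 min: 09:40–10:00.

09:40–10:00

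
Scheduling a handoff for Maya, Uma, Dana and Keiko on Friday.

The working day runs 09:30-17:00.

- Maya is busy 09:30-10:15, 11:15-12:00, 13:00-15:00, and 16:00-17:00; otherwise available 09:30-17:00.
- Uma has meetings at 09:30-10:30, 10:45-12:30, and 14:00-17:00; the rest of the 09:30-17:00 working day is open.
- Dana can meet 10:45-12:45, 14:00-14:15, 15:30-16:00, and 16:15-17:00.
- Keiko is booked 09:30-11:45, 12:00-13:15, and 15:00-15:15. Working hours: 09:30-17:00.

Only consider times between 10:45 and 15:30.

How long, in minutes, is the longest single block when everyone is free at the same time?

Maya free within 09:30–17:00: 10:15–11:15, 12:00–13:00, 15:00–16:00.
Uma free within 09:30–17:00: 10:30–10:45, 12:30–14:00.
Keiko free within 09:30–17:00: 11:45–12:00, 13:15–15:00, 15:15–17:00.
Maya ∩ Uma: 10:30–10:45, 12:30–13:00.
Maya ∩ Uma ∩ Dana: 12:30–12:45.
Maya ∩ Uma ∩ Dana ∩ Keiko: (none).
Restricted to 10:45–15:30: (none).
No common window.

0 minutes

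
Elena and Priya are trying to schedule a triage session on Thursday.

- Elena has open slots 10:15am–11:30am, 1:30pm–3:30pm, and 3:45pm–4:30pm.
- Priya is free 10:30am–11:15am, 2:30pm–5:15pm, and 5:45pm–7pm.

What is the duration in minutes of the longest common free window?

Elena ∩ Priya: 10:30–11:15, 14:30–15:30, 15:45–16:30.
Common window lengths: 45, 60, 45 min; longest is 60.

60 minutes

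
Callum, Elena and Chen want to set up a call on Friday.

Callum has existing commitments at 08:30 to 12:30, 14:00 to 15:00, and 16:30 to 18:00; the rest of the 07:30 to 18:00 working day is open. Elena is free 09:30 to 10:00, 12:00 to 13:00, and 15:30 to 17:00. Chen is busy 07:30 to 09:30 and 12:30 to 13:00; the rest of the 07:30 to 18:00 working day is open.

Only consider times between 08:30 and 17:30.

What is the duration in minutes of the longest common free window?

60 minutes

Callum free within 07:30–18:00: 07:30–08:30, 12:30–14:00, 15:00–16:30.
Chen free within 07:30–18:00: 09:30–12:30, 13:00–18:00.
Callum ∩ Elena: 12:30–13:00, 15:30–16:30.
Callum ∩ Elena ∩ Chen: 15:30–16:30.
Restricted to 08:30–17:30: 15:30–16:30.
Single common window of 60 minutes.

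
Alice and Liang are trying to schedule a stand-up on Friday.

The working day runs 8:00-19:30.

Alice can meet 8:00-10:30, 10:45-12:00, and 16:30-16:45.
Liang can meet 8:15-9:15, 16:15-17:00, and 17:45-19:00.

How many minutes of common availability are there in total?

75 minutes

Alice ∩ Liang: 08:15–09:15, 16:30–16:45.
Total common minutes: 60 + 15 = 75.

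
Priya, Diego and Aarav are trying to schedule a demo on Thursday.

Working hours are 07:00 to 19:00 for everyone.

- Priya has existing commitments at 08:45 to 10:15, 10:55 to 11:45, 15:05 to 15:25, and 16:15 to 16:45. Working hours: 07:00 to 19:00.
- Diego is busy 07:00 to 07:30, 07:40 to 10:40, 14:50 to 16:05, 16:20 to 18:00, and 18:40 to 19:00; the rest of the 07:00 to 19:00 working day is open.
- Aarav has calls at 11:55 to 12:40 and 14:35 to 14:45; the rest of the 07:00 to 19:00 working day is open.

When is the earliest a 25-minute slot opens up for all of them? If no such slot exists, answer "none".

Priya free within 07:00–19:00: 07:00–08:45, 10:15–10:55, 11:45–15:05, 15:25–16:15, 16:45–19:00.
Diego free within 07:00–19:00: 07:30–07:40, 10:40–14:50, 16:05–16:20, 18:00–18:40.
Aarav free within 07:00–19:00: 07:00–11:55, 12:40–14:35, 14:45–19:00.
Priya ∩ Diego: 07:30–07:40, 10:40–10:55, 11:45–14:50, 16:05–16:15, 18:00–18:40.
Priya ∩ Diego ∩ Aarav: 07:30–07:40, 10:40–10:55, 11:45–11:55, 12:40–14:35, 14:45–14:50, 16:05–16:15, 18:00–18:40.
Windows ≥ 25 min: 12:40–14:35, 18:00–18:40.
Earliest such window starts at 12:40.

12:40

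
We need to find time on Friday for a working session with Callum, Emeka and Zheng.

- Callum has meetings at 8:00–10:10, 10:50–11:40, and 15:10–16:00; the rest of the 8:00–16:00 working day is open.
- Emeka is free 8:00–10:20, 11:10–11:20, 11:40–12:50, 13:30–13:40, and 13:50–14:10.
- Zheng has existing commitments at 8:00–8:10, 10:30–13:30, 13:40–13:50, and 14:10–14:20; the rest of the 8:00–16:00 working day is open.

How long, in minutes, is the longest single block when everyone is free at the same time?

20 minutes

Callum free within 08:00–16:00: 10:10–10:50, 11:40–15:10.
Zheng free within 08:00–16:00: 08:10–10:30, 13:30–13:40, 13:50–14:10, 14:20–16:00.
Callum ∩ Emeka: 10:10–10:20, 11:40–12:50, 13:30–13:40, 13:50–14:10.
Callum ∩ Emeka ∩ Zheng: 10:10–10:20, 13:30–13:40, 13:50–14:10.
Common window lengths: 10, 10, 20 min; longest is 20.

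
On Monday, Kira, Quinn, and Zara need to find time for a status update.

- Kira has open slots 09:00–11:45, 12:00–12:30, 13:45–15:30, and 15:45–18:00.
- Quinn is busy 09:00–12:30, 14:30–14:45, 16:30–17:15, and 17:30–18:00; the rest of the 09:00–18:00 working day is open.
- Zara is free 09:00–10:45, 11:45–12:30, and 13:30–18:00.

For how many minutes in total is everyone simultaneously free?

Quinn free within 09:00–18:00: 12:30–14:30, 14:45–16:30, 17:15–17:30.
Kira ∩ Quinn: 13:45–14:30, 14:45–15:30, 15:45–16:30, 17:15–17:30.
Kira ∩ Quinn ∩ Zara: 13:45–14:30, 14:45–15:30, 15:45–16:30, 17:15–17:30.
Total common minutes: 45 + 45 + 45 + 15 = 150.

150 minutes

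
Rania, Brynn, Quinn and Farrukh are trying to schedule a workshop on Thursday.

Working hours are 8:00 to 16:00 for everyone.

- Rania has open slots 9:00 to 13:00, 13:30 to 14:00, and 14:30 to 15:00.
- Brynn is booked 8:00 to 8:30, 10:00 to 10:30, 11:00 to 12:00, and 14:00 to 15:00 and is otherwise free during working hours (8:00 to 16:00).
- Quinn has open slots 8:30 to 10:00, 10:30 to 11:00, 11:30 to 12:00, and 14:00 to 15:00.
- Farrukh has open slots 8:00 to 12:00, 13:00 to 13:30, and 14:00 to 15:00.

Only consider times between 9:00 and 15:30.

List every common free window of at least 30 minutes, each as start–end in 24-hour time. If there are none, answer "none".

Brynn free within 08:00–16:00: 08:30–10:00, 10:30–11:00, 12:00–14:00, 15:00–16:00.
Rania ∩ Brynn: 09:00–10:00, 10:30–11:00, 12:00–13:00, 13:30–14:00.
Rania ∩ Brynn ∩ Quinn: 09:00–10:00, 10:30–11:00.
Rania ∩ Brynn ∩ Quinn ∩ Farrukh: 09:00–10:00, 10:30–11:00.
Restricted to 09:00–15:30: 09:00–10:00, 10:30–11:00.
Windows ≥ 30 min: 09:00–10:00, 10:30–11:00.

09:00–10:00, 10:30–11:00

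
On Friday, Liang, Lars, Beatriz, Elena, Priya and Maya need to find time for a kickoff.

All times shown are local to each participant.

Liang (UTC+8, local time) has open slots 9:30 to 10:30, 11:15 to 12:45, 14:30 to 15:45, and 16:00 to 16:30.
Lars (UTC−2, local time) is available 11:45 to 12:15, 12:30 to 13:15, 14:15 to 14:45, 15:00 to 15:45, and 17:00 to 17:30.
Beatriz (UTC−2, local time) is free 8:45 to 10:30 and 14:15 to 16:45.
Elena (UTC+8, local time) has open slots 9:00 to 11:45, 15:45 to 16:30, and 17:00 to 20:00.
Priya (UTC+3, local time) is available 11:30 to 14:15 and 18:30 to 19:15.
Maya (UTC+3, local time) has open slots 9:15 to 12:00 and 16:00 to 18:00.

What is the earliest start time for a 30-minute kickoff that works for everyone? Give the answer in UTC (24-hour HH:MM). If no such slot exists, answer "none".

none

Liang → UTC: 01:30–02:30, 03:15–04:45, 06:30–07:45, 08:00–08:30.
Lars → UTC: 13:45–14:15, 14:30–15:15, 16:15–16:45, 17:00–17:45, 19:00–19:30.
Beatriz → UTC: 10:45–12:30, 16:15–18:45.
Elena → UTC: 01:00–03:45, 07:45–08:30, 09:00–12:00.
Priya → UTC: 08:30–11:15, 15:30–16:15.
Maya → UTC: 06:15–09:00, 13:00–15:00.
Liang ∩ Lars: (none).
Liang ∩ Lars ∩ Beatriz: (none).
Liang ∩ Lars ∩ Beatriz ∩ Elena: (none).
Liang ∩ Lars ∩ Beatriz ∩ Elena ∩ Priya: (none).
Liang ∩ Lars ∩ Beatriz ∩ Elena ∩ Priya ∩ Maya: (none).
Windows ≥ 30 min: (none).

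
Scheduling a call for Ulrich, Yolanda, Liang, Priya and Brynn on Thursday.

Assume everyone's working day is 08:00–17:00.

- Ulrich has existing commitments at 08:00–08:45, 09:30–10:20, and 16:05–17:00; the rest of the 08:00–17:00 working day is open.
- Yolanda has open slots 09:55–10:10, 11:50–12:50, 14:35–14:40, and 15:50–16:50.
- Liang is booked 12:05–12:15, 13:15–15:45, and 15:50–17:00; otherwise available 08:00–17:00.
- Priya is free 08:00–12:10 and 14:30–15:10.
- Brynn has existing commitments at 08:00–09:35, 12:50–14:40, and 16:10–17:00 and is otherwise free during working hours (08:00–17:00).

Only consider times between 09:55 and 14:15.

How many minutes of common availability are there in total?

15 minutes

Ulrich free within 08:00–17:00: 08:45–09:30, 10:20–16:05.
Liang free within 08:00–17:00: 08:00–12:05, 12:15–13:15, 15:45–15:50.
Brynn free within 08:00–17:00: 09:35–12:50, 14:40–16:10.
Ulrich ∩ Yolanda: 11:50–12:50, 14:35–14:40, 15:50–16:05.
Ulrich ∩ Yolanda ∩ Liang: 11:50–12:05, 12:15–12:50.
Ulrich ∩ Yolanda ∩ Liang ∩ Priya: 11:50–12:05.
Ulrich ∩ Yolanda ∩ Liang ∩ Priya ∩ Brynn: 11:50–12:05.
Restricted to 09:55–14:15: 11:50–12:05.
Total common minutes: 15.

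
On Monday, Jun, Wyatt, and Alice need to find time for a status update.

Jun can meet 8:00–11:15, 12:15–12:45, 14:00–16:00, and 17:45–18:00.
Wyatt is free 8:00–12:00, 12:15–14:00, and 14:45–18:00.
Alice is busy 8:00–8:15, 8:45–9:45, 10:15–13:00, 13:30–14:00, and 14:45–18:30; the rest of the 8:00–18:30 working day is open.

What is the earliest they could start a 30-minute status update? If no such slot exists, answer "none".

Alice free within 08:00–18:30: 08:15–08:45, 09:45–10:15, 13:00–13:30, 14:00–14:45.
Jun ∩ Wyatt: 08:00–11:15, 12:15–12:45, 14:45–16:00, 17:45–18:00.
Jun ∩ Wyatt ∩ Alice: 08:15–08:45, 09:45–10:15.
Windows ≥ 30 min: 08:15–08:45, 09:45–10:15.
Earliest such window starts at 08:15.

08:15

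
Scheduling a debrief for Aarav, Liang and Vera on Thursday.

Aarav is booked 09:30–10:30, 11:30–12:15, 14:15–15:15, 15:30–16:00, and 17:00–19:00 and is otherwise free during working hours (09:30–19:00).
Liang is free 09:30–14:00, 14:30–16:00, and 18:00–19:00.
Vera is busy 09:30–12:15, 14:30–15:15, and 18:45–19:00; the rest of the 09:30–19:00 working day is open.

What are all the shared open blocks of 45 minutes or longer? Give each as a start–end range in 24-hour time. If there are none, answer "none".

12:15–14:00

Aarav free within 09:30–19:00: 10:30–11:30, 12:15–14:15, 15:15–15:30, 16:00–17:00.
Vera free within 09:30–19:00: 12:15–14:30, 15:15–18:45.
Aarav ∩ Liang: 10:30–11:30, 12:15–14:00, 15:15–15:30.
Aarav ∩ Liang ∩ Vera: 12:15–14:00, 15:15–15:30.
Windows ≥ 45 min: 12:15–14:00.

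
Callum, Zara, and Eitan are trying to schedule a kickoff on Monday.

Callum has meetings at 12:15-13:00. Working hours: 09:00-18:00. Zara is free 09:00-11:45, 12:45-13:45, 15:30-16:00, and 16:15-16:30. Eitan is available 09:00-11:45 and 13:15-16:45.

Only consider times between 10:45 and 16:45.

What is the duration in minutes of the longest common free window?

60 minutes

Callum free within 09:00–18:00: 09:00–12:15, 13:00–18:00.
Callum ∩ Zara: 09:00–11:45, 13:00–13:45, 15:30–16:00, 16:15–16:30.
Callum ∩ Zara ∩ Eitan: 09:00–11:45, 13:15–13:45, 15:30–16:00, 16:15–16:30.
Restricted to 10:45–16:45: 10:45–11:45, 13:15–13:45, 15:30–16:00, 16:15–16:30.
Common window lengths: 60, 30, 30, 15 min; longest is 60.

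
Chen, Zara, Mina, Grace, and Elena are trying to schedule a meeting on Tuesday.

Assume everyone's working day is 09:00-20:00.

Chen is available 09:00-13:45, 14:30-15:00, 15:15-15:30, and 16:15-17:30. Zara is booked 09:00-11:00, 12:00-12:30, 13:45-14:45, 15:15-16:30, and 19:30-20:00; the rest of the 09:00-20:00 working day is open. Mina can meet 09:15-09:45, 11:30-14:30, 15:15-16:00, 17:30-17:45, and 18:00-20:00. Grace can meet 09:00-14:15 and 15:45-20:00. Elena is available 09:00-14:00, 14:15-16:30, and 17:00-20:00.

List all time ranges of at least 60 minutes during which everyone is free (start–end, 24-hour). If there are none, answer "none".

12:30–13:45

Zara free within 09:00–20:00: 11:00–12:00, 12:30–13:45, 14:45–15:15, 16:30–19:30.
Chen ∩ Zara: 11:00–12:00, 12:30–13:45, 14:45–15:00, 16:30–17:30.
Chen ∩ Zara ∩ Mina: 11:30–12:00, 12:30–13:45.
Chen ∩ Zara ∩ Mina ∩ Grace: 11:30–12:00, 12:30–13:45.
Chen ∩ Zara ∩ Mina ∩ Grace ∩ Elena: 11:30–12:00, 12:30–13:45.
Windows ≥ 60 min: 12:30–13:45.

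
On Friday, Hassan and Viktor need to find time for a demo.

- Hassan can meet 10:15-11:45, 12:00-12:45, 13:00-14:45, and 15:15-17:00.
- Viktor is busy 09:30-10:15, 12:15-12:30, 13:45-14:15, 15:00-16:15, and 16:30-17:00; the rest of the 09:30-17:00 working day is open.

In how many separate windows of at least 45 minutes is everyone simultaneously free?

2

Viktor free within 09:30–17:00: 10:15–12:15, 12:30–13:45, 14:15–15:00, 16:15–16:30.
Hassan ∩ Viktor: 10:15–11:45, 12:00–12:15, 12:30–12:45, 13:00–13:45, 14:15–14:45, 16:15–16:30.
Windows ≥ 45 min: 10:15–11:45, 13:00–13:45.
That's 2 windows.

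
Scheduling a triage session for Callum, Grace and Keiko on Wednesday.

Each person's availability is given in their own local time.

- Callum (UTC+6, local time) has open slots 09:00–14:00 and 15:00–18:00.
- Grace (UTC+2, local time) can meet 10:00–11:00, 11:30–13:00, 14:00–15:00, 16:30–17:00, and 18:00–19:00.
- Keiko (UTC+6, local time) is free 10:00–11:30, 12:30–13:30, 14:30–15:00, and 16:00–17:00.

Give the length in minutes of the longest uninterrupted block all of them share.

60 minutes

Callum → UTC: 03:00–08:00, 09:00–12:00.
Grace → UTC: 08:00–09:00, 09:30–11:00, 12:00–13:00, 14:30–15:00, 16:00–17:00.
Keiko → UTC: 04:00–05:30, 06:30–07:30, 08:30–09:00, 10:00–11:00.
Callum ∩ Grace: 09:30–11:00.
Callum ∩ Grace ∩ Keiko: 10:00–11:00.
Single common window of 60 minutes.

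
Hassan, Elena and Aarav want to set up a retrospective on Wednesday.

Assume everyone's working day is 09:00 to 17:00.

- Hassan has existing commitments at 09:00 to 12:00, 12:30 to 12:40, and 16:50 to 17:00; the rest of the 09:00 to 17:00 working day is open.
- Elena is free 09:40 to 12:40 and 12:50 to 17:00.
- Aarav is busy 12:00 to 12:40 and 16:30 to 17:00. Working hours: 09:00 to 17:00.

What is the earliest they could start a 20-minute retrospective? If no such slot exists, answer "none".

12:50

Hassan free within 09:00–17:00: 12:00–12:30, 12:40–16:50.
Aarav free within 09:00–17:00: 09:00–12:00, 12:40–16:30.
Hassan ∩ Elena: 12:00–12:30, 12:50–16:50.
Hassan ∩ Elena ∩ Aarav: 12:50–16:30.
Windows ≥ 20 min: 12:50–16:30.
Earliest such window starts at 12:50.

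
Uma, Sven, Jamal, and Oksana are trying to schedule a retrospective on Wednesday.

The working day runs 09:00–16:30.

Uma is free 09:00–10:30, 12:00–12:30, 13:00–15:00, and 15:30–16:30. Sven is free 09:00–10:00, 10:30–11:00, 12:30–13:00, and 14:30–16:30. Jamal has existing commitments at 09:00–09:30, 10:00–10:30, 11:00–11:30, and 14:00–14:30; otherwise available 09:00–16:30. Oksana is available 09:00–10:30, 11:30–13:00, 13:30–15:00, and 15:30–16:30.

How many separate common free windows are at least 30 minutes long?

3

Jamal free within 09:00–16:30: 09:30–10:00, 10:30–11:00, 11:30–14:00, 14:30–16:30.
Uma ∩ Sven: 09:00–10:00, 14:30–15:00, 15:30–16:30.
Uma ∩ Sven ∩ Jamal: 09:30–10:00, 14:30–15:00, 15:30–16:30.
Uma ∩ Sven ∩ Jamal ∩ Oksana: 09:30–10:00, 14:30–15:00, 15:30–16:30.
Windows ≥ 30 min: 09:30–10:00, 14:30–15:00, 15:30–16:30.
That's 3 windows.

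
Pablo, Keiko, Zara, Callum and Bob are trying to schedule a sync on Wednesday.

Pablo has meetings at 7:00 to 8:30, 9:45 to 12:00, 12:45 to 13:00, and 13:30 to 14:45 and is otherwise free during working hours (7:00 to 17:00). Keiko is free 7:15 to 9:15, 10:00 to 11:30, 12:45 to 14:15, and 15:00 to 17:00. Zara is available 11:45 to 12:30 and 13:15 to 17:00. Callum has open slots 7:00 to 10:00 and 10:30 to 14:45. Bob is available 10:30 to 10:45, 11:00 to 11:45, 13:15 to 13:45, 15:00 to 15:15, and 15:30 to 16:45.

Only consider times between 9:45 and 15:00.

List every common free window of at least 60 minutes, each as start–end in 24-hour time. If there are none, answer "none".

Pablo free within 07:00–17:00: 08:30–09:45, 12:00–12:45, 13:00–13:30, 14:45–17:00.
Pablo ∩ Keiko: 08:30–09:15, 13:00–13:30, 15:00–17:00.
Pablo ∩ Keiko ∩ Zara: 13:15–13:30, 15:00–17:00.
Pablo ∩ Keiko ∩ Zara ∩ Callum: 13:15–13:30.
Pablo ∩ Keiko ∩ Zara ∩ Callum ∩ Bob: 13:15–13:30.
Restricted to 09:45–15:00: 13:15–13:30.
Windows ≥ 60 min: (none).

none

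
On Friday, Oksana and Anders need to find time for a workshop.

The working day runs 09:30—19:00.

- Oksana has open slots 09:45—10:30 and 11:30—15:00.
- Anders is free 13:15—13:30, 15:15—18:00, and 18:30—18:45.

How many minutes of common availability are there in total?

Oksana ∩ Anders: 13:15–13:30.
Total common minutes: 15.

15 minutes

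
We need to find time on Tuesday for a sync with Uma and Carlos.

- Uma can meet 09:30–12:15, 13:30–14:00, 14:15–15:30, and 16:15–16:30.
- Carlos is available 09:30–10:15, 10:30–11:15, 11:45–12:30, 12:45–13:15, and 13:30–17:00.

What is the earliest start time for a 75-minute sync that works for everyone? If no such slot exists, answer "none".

Uma ∩ Carlos: 09:30–10:15, 10:30–11:15, 11:45–12:15, 13:30–14:00, 14:15–15:30, 16:15–16:30.
Windows ≥ 75 min: 14:15–15:30.
Earliest such window starts at 14:15.

14:15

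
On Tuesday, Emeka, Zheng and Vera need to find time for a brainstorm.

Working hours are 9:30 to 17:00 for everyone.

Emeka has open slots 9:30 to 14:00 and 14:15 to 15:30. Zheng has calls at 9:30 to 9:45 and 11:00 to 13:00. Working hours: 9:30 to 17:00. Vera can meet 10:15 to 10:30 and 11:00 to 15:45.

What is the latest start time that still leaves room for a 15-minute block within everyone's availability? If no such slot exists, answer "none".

15:15

Zheng free within 09:30–17:00: 09:45–11:00, 13:00–17:00.
Emeka ∩ Zheng: 09:45–11:00, 13:00–14:00, 14:15–15:30.
Emeka ∩ Zheng ∩ Vera: 10:15–10:30, 13:00–14:00, 14:15–15:30.
Windows ≥ 15 min: 10:15–10:30, 13:00–14:00, 14:15–15:30.
Latest start in the last window 14:15–15:30 is 15:30 − 15 min = 15:15.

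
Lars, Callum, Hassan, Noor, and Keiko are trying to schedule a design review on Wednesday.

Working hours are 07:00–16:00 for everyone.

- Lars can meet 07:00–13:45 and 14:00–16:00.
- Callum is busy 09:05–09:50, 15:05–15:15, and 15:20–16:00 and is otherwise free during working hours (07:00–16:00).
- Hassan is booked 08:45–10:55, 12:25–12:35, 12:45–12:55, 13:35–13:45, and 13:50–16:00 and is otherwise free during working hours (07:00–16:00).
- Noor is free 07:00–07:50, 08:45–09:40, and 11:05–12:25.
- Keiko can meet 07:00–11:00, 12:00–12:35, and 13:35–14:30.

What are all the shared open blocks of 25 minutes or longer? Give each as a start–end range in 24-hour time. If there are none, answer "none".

Callum free within 07:00–16:00: 07:00–09:05, 09:50–15:05, 15:15–15:20.
Hassan free within 07:00–16:00: 07:00–08:45, 10:55–12:25, 12:35–12:45, 12:55–13:35, 13:45–13:50.
Lars ∩ Callum: 07:00–09:05, 09:50–13:45, 14:00–15:05, 15:15–15:20.
Lars ∩ Callum ∩ Hassan: 07:00–08:45, 10:55–12:25, 12:35–12:45, 12:55–13:35.
Lars ∩ Callum ∩ Hassan ∩ Noor: 07:00–07:50, 11:05–12:25.
Lars ∩ Callum ∩ Hassan ∩ Noor ∩ Keiko: 07:00–07:50, 12:00–12:25.
Windows ≥ 25 min: 07:00–07:50, 12:00–12:25.

07:00–07:50, 12:00–12:25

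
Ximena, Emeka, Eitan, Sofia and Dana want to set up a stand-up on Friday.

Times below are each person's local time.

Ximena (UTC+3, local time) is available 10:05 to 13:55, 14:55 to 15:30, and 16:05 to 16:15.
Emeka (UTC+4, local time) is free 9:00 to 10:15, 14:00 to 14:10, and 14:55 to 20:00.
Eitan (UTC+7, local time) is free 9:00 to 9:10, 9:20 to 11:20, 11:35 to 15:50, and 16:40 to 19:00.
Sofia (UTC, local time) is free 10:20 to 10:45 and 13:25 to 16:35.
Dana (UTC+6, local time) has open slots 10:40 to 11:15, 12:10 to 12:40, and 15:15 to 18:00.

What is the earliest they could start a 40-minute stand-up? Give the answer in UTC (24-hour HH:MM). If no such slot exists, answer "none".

Ximena → UTC: 07:05–10:55, 11:55–12:30, 13:05–13:15.
Emeka → UTC: 05:00–06:15, 10:00–10:10, 10:55–16:00.
Eitan → UTC: 02:00–02:10, 02:20–04:20, 04:35–08:50, 09:40–12:00.
Sofia → UTC: 10:20–10:45, 13:25–16:35.
Dana → UTC: 04:40–05:15, 06:10–06:40, 09:15–12:00.
Ximena ∩ Emeka: 10:00–10:10, 11:55–12:30, 13:05–13:15.
Ximena ∩ Emeka ∩ Eitan: 10:00–10:10, 11:55–12:00.
Ximena ∩ Emeka ∩ Eitan ∩ Sofia: (none).
Ximena ∩ Emeka ∩ Eitan ∩ Sofia ∩ Dana: (none).
Windows ≥ 40 min: (none).

none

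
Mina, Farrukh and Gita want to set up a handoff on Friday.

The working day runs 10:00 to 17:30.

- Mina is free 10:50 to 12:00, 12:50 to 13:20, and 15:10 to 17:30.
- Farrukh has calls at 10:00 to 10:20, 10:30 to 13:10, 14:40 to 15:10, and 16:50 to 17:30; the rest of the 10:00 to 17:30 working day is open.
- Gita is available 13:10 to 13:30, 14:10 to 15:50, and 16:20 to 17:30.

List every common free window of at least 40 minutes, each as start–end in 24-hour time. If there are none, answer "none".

Farrukh free within 10:00–17:30: 10:20–10:30, 13:10–14:40, 15:10–16:50.
Mina ∩ Farrukh: 13:10–13:20, 15:10–16:50.
Mina ∩ Farrukh ∩ Gita: 13:10–13:20, 15:10–15:50, 16:20–16:50.
Windows ≥ 40 min: 15:10–15:50.

15:10–15:50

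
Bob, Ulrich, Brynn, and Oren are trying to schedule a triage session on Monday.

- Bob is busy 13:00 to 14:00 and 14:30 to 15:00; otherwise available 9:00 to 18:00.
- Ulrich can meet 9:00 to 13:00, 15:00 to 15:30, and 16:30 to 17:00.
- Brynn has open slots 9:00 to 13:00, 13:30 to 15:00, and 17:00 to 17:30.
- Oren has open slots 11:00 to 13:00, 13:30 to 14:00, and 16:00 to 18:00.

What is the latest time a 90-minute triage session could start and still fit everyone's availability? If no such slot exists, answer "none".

11:30

Bob free within 09:00–18:00: 09:00–13:00, 14:00–14:30, 15:00–18:00.
Bob ∩ Ulrich: 09:00–13:00, 15:00–15:30, 16:30–17:00.
Bob ∩ Ulrich ∩ Brynn: 09:00–13:00.
Bob ∩ Ulrich ∩ Brynn ∩ Oren: 11:00–13:00.
Windows ≥ 90 min: 11:00–13:00.
Latest start in the last window 11:00–13:00 is 13:00 − 90 min = 11:30.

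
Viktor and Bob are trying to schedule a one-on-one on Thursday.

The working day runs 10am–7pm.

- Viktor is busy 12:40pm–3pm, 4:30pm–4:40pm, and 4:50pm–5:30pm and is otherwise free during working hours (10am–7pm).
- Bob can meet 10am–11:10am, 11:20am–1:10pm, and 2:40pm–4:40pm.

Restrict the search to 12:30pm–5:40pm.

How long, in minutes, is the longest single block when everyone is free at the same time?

90 minutes

Viktor free within 10:00–19:00: 10:00–12:40, 15:00–16:30, 16:40–16:50, 17:30–19:00.
Viktor ∩ Bob: 10:00–11:10, 11:20–12:40, 15:00–16:30.
Restricted to 12:30–17:40: 12:30–12:40, 15:00–16:30.
Common window lengths: 10, 90 min; longest is 90.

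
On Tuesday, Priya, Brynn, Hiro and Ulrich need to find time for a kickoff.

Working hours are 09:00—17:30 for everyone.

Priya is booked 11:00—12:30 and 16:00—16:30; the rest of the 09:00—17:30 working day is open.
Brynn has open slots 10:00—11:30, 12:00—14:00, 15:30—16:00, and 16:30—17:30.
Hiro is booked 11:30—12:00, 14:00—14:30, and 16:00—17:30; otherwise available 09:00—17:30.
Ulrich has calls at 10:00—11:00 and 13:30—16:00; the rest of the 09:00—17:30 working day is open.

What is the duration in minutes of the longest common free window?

Priya free within 09:00–17:30: 09:00–11:00, 12:30–16:00, 16:30–17:30.
Hiro free within 09:00–17:30: 09:00–11:30, 12:00–14:00, 14:30–16:00.
Ulrich free within 09:00–17:30: 09:00–10:00, 11:00–13:30, 16:00–17:30.
Priya ∩ Brynn: 10:00–11:00, 12:30–14:00, 15:30–16:00, 16:30–17:30.
Priya ∩ Brynn ∩ Hiro: 10:00–11:00, 12:30–14:00, 15:30–16:00.
Priya ∩ Brynn ∩ Hiro ∩ Ulrich: 12:30–13:30.
Single common window of 60 minutes.

60 minutes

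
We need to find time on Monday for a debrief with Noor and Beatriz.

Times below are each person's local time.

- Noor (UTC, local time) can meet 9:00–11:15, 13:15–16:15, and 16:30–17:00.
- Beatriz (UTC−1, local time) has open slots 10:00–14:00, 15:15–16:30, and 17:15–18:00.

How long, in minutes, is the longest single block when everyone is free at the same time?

Noor → UTC: 09:00–11:15, 13:15–16:15, 16:30–17:00.
Beatriz → UTC: 11:00–15:00, 16:15–17:30, 18:15–19:00.
Noor ∩ Beatriz: 11:00–11:15, 13:15–15:00, 16:30–17:00.
Common window lengths: 15, 105, 30 min; longest is 105.

105 minutes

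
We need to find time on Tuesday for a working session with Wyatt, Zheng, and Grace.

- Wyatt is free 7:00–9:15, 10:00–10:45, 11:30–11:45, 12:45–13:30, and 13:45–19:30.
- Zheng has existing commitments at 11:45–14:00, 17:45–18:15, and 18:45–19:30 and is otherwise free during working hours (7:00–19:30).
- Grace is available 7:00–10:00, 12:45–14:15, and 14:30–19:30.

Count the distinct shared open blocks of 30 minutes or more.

Zheng free within 07:00–19:30: 07:00–11:45, 14:00–17:45, 18:15–18:45.
Wyatt ∩ Zheng: 07:00–09:15, 10:00–10:45, 11:30–11:45, 14:00–17:45, 18:15–18:45.
Wyatt ∩ Zheng ∩ Grace: 07:00–09:15, 14:00–14:15, 14:30–17:45, 18:15–18:45.
Windows ≥ 30 min: 07:00–09:15, 14:30–17:45, 18:15–18:45.
That's 3 windows.

3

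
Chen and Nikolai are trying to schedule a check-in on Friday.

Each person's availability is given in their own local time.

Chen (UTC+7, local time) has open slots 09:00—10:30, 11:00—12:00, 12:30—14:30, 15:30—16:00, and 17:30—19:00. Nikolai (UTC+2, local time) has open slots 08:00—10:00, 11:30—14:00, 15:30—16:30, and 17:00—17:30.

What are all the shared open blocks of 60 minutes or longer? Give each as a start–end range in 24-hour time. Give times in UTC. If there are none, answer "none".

Chen → UTC: 02:00–03:30, 04:00–05:00, 05:30–07:30, 08:30–09:00, 10:30–12:00.
Nikolai → UTC: 06:00–08:00, 09:30–12:00, 13:30–14:30, 15:00–15:30.
Chen ∩ Nikolai: 06:00–07:30, 10:30–12:00.
Windows ≥ 60 min: 06:00–07:30, 10:30–12:00.

06:00–07:30, 10:30–12:00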